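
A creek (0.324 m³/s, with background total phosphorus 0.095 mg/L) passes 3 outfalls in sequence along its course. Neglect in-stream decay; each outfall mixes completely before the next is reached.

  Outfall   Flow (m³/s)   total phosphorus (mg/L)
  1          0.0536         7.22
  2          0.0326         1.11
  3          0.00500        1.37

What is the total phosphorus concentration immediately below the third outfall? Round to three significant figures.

After outfall 1: Q = 0.3240 + 0.05360 = 0.3776 m³/s; C = (0.3240·0.09500 + 0.05360·7.220)/0.3776 = 1.106 mg/L.
After outfall 2: Q = 0.3776 + 0.03260 = 0.4102 m³/s; C = (0.3776·1.106 + 0.03260·1.110)/0.4102 = 1.107 mg/L.
After outfall 3: Q = 0.4102 + 0.005000 = 0.4152 m³/s; C = (0.4102·1.107 + 0.005000·1.370)/0.4152 = 1.110 mg/L.

1.11 mg/L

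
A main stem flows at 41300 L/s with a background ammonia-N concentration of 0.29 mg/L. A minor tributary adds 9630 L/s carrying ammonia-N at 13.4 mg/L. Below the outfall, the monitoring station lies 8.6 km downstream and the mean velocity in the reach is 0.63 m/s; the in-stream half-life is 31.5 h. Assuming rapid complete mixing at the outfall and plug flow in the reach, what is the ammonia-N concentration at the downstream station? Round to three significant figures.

Conservation of mass: C = (41300·0.2900 + 9630·13.40) / 50930 = 141000/50930 = 2.769 mg/L.
Travel time t = 8.6·1000 / 0.63 = 13650 s = 3.792 h.
Half-life 31.5 h → k = ln 2 / 31.5 = 0.02200 h⁻¹ = 0.5281 d⁻¹.
Applying C = C₀e^(−kt): 2.769 × 0.9199 = 2.547 mg/L.

2.55 mg/L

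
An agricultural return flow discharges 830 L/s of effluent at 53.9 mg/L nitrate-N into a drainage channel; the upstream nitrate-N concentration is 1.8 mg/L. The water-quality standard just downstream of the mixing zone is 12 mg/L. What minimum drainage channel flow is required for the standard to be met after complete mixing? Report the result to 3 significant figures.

Set C_mix = 12: (Q·1.800 + 830.0·53.90) / (Q + 830.0) = 12
→ Q = 830.0·(53.90 − 12)/(12 − 1.800) = 3410 L/s.

3410 L/s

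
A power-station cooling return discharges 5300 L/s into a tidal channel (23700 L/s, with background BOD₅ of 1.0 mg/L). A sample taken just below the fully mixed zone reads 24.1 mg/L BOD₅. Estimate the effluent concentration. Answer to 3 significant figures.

Mass balance: 23700·1.000 + 5300·Cₑ = 29000·24.10
→ Cₑ = (29000·24.10 − 23700·1.000) / 5300 = 127.4 mg/L.

127 mg/L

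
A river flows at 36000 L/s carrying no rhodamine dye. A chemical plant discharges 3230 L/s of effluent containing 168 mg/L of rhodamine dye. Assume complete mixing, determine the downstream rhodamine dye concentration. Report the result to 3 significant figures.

Conservation of mass: C = (36000·0 + 3230·168.0) / 39230 = 542600/39230 = 13.83 mg/L.

13.8 mg/L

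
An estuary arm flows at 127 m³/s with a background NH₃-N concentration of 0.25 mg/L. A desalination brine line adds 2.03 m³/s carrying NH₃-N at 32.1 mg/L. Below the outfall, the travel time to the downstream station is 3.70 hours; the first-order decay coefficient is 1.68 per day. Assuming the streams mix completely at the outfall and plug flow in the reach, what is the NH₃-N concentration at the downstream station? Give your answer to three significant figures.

Mass balance: C = (127.0·0.2500 + 2.030·32.10) / 129.0 = 96.91/129.0 = 0.7511 mg/L.
After decay, C = 0.7511 × e^(−kt) = 0.7511 × 0.7718 = 0.5797 mg/L.

0.580 mg/L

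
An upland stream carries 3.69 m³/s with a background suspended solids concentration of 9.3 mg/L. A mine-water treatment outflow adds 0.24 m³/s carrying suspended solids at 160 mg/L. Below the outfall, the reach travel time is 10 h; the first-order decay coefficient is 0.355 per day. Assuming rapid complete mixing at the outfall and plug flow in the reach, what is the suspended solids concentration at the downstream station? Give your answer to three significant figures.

16.0 mg/L

Conservation of mass: C = (3.690·9.300 + 0.2400·160.0) / 3.930 = 72.72/3.930 = 18.50 mg/L.
Applying C = C₀e^(−kt): 18.50 × 0.8625 = 15.96 mg/L.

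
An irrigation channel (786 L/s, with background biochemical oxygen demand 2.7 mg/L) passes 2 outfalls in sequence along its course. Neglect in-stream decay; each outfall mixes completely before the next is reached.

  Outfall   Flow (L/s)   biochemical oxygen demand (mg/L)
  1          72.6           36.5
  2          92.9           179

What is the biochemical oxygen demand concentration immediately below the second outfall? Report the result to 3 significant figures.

22.5 mg/L

After outfall 1: Q = 786.0 + 72.60 = 858.6 L/s; C = (786.0·2.700 + 72.60·36.50)/858.6 = 5.558 mg/L.
After outfall 2: Q = 858.6 + 92.90 = 951.5 L/s; C = (858.6·5.558 + 92.90·179.0)/951.5 = 22.49 mg/L.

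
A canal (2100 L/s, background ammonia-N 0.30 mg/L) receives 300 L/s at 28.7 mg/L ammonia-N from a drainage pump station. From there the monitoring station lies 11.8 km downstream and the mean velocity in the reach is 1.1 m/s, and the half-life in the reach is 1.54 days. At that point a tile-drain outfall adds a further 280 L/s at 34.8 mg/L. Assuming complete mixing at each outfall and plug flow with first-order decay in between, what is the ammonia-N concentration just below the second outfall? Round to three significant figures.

6.90 mg/L

Flow-weighted average: C = (2100·0.3000 + 300.0·28.70) / 2400 = 9240/2400 = 3.850 mg/L; combined flow 2400 L/s.
Travel time t = 11.8·1000 / 1.1 = 10730 s = 2.980 h.
Half-life 1.54 d → k = ln 2 / 1.54 = 0.4501 d⁻¹.
After decay, C = 3.850 × e^(−kt) = 3.850 × 0.9456 = 3.641 mg/L.
Second outfall: C = (2400·3.641 + 280.0·34.80)/2680 = 6.896 mg/L.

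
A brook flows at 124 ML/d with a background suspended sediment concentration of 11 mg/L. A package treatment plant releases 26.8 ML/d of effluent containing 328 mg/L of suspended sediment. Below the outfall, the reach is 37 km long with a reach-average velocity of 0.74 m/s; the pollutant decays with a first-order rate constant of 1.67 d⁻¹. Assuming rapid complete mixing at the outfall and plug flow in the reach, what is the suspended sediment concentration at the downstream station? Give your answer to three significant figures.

25.6 mg/L

Flow-weighted average: C = (124.0·11.00 + 26.80·328.0) / 150.8 = 10150/150.8 = 67.34 mg/L.
Travel time t = 37·1000 / 0.74 = 50000 s = 13.89 h.
Decay over the reach: 67.34·exp(−kt) = 67.34·0.3804 = 25.62 mg/L.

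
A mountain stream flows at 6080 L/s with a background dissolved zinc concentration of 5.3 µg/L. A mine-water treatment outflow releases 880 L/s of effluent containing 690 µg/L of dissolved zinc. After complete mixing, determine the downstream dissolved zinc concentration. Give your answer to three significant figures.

91.9 µg/L

Flow-weighted average: C = (6080·5.300 + 880.0·690.0) / 6960 = 639400/6960 = 91.87 µg/L.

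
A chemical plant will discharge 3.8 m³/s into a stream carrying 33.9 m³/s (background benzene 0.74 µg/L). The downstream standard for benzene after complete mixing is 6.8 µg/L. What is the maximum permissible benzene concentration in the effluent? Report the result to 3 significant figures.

At the limit, (Qr·Cr + Qe·Cₑ)/(Qr + Qe) = 6.8:
Cₑ = (37.70·6.8 − 33.90·0.7400) / 3.800 = 60.86 µg/L.

60.9 µg/L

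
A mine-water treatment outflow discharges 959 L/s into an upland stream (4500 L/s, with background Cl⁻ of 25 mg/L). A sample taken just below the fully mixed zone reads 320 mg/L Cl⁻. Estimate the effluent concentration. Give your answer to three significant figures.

1700 mg/L

Mass balance: 4500·25.00 + 959.0·Cₑ = 5459·320.0
→ Cₑ = (5459·320.0 − 4500·25.00) / 959.0 = 1704 mg/L.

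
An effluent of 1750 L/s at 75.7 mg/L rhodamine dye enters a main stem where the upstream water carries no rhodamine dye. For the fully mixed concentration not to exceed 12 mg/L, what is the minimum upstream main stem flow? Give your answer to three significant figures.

Set C_mix = 12: (Q·0 + 1750·75.70) / (Q + 1750) = 12
→ Q = 1750·(75.70 − 12)/(12 − 0) = 9290 L/s.

9290 L/s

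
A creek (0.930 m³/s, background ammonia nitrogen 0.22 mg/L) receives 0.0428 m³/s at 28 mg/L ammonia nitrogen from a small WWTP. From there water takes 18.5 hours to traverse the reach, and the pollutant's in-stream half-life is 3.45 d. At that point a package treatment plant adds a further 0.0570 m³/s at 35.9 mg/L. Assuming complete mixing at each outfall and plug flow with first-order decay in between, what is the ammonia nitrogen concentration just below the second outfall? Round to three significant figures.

Flow-weighted average: C = (0.9300·0.2200 + 0.04280·28.00) / 0.9728 = 1.403/0.9728 = 1.442 mg/L; combined flow 0.9728 m³/s.
Half-life 3.45 d → k = ln 2 / 3.45 = 0.2009 d⁻¹.
Applying C = C₀e^(−kt): 1.442 × 0.8565 = 1.235 mg/L.
At the second outfall, C = (0.9728·1.235 + 0.05700·35.90) / (0.9728 + 0.05700) = 3.154 mg/L.

3.15 mg/L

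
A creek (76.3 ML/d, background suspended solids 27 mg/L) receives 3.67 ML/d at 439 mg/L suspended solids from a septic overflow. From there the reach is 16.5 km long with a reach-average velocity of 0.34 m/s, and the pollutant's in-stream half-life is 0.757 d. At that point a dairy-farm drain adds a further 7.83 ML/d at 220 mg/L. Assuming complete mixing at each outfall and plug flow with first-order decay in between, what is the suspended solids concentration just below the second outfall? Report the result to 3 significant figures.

After mixing, C = (76.30·27.00 + 3.670·439.0) / 79.97 = 3671/79.97 = 45.91 mg/L; combined flow 79.97 ML/d.
Travel time t = 16.5·1000 / 0.34 = 48530 s = 13.48 h.
Half-life 0.757 d → k = ln 2 / 0.757 = 0.9157 d⁻¹.
Decay over the reach: 45.91·exp(−kt) = 45.91·0.5979 = 27.45 mg/L.
Second outfall: C = (79.97·27.45 + 7.830·220.0)/87.80 = 44.62 mg/L.

44.6 mg/L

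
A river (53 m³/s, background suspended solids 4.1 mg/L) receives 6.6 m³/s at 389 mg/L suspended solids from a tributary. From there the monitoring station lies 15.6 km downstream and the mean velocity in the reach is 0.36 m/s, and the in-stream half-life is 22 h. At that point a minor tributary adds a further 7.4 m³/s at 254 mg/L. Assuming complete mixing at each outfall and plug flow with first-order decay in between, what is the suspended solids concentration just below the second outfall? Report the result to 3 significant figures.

56.5 mg/L

Mixed concentration C = ΣQC/ΣQ = (53.00·4.100 + 6.600·389.0) / 59.60 = 2785/59.60 = 46.72 mg/L; combined flow 59.60 m³/s.
Travel time t = 15.6·1000 / 0.36 = 43330 s = 12.04 h.
Half-life 22 h → k = ln 2 / 22 = 0.03151 h⁻¹ = 0.7562 d⁻¹.
First-order decay: C = 46.72·exp(−k·t) = 46.72·0.6844 = 31.98 mg/L.
At the second outfall, C = (59.60·31.98 + 7.400·254.0) / (59.60 + 7.400) = 56.50 mg/L.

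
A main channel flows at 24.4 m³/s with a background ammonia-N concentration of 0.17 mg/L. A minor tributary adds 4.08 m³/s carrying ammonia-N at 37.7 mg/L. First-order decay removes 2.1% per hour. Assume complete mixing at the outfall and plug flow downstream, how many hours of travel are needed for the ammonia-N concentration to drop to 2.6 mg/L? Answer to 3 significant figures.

35.7 h

Conservation of mass: C = (24.40·0.1700 + 4.080·37.70) / 28.48 = 158.0/28.48 = 5.546 mg/L.
2.1%/h lost → k = −ln(1 − 0.021) = 0.02122 h⁻¹.
5.546·exp(−k·t) = 2.6 → t = ln(5.546/2.6)/k = 128500 s = 35.70 h.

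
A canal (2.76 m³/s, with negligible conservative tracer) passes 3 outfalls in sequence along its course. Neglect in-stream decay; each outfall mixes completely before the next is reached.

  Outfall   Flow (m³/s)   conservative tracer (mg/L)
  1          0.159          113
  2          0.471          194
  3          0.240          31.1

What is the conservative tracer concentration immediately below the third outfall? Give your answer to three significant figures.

Outfall 1: combined Q = 2.919 m³/s; C = (2.760·0 + 0.1590·113.0)/2.919 = 6.155 mg/L.
Outfall 2: combined Q = 3.390 m³/s; C = (2.919·6.155 + 0.4710·194.0)/3.390 = 32.25 mg/L.
Outfall 3: combined Q = 3.630 m³/s; C = (3.390·32.25 + 0.2400·31.10)/3.630 = 32.18 mg/L.

32.2 mg/L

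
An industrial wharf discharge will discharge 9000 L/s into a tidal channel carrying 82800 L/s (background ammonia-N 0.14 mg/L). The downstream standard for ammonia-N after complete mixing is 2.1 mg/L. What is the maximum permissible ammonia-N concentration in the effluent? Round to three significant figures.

At the limit, (Qr·Cr + Qe·Cₑ)/(Qr + Qe) = 2.1:
Cₑ = (91800·2.1 − 82800·0.1400) / 9000 = 20.13 mg/L.

20.1 mg/L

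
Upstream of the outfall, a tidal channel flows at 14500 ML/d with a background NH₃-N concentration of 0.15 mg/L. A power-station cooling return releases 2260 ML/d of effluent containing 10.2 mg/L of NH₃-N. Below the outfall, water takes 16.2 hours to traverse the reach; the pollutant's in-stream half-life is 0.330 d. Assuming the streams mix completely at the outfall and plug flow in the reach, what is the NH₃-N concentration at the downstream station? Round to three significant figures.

0.365 mg/L

Mixed concentration C = ΣQC/ΣQ = (14500·0.1500 + 2260·10.20) / 16760 = 25230/16760 = 1.505 mg/L.
Half-life 0.330 d → k = ln 2 / 0.330 = 2.100 d⁻¹.
Applying C = C₀e^(−kt): 1.505 × 0.2422 = 0.3646 mg/L.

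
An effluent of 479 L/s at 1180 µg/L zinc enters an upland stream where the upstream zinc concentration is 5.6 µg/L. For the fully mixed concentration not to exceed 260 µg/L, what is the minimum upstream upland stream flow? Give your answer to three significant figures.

Set C_mix = 260: (Q·5.600 + 479.0·1180) / (Q + 479.0) = 260
→ Q = 479.0·(1180 − 260)/(260 − 5.600) = 1732 L/s.

1730 L/s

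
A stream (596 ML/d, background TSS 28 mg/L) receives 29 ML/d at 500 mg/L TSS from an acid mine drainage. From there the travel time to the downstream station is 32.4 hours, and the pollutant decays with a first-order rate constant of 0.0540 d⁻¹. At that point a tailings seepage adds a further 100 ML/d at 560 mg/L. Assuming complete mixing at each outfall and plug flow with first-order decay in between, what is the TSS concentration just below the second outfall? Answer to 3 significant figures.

Conservation of mass: C = (596.0·28.00 + 29.00·500.0) / 625.0 = 31190/625.0 = 49.90 mg/L; combined flow 625.0 ML/d.
Decay over the reach: 49.90·exp(−kt) = 49.90·0.9297 = 46.39 mg/L.
Second outfall: C = (625.0·46.39 + 100.0·560.0)/725.0 = 117.2 mg/L.

117 mg/L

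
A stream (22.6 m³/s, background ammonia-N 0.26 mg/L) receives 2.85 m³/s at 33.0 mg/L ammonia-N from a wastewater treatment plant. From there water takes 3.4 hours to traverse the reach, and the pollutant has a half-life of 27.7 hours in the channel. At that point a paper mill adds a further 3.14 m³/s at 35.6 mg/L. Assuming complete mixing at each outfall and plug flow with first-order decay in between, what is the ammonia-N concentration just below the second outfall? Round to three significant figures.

Mixed concentration C = ΣQC/ΣQ = (22.60·0.2600 + 2.850·33.00) / 25.45 = 99.93/25.45 = 3.926 mg/L; combined flow 25.45 m³/s.
Half-life 27.7 h → k = ln 2 / 27.7 = 0.02502 h⁻¹ = 0.6006 d⁻¹.
First-order decay: C = 3.926·exp(−k·t) = 3.926·0.9184 = 3.606 mg/L.
Second outfall: C = (25.45·3.606 + 3.140·35.60)/28.59 = 7.120 mg/L.

7.12 mg/L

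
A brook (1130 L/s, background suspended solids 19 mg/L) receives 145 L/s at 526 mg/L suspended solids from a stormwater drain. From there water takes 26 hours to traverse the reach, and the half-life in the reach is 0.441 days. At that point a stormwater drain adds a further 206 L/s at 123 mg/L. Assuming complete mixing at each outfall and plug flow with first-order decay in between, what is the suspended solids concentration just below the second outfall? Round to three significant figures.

29.1 mg/L

After mixing, C = (1130·19.00 + 145.0·526.0) / 1275 = 97740/1275 = 76.66 mg/L; combined flow 1275 L/s.
Half-life 0.441 d → k = ln 2 / 0.441 = 1.572 d⁻¹.
First-order decay: C = 76.66·exp(−k·t) = 76.66·0.1822 = 13.97 mg/L.
Second outfall: C = (1275·13.97 + 206.0·123.0)/1481 = 29.13 mg/L.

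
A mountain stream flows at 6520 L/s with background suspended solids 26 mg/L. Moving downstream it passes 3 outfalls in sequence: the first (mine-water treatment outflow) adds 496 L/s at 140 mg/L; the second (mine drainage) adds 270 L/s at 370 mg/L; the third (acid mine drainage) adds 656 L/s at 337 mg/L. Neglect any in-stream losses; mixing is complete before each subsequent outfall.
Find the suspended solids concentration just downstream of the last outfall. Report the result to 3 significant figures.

70.5 mg/L

Outfall 1: combined Q = 7016 L/s; C = (6520·26.00 + 496.0·140.0)/7016 = 34.06 mg/L.
Outfall 2: combined Q = 7286 L/s; C = (7016·34.06 + 270.0·370.0)/7286 = 46.51 mg/L.
Outfall 3: combined Q = 7942 L/s; C = (7286·46.51 + 656.0·337.0)/7942 = 70.50 mg/L.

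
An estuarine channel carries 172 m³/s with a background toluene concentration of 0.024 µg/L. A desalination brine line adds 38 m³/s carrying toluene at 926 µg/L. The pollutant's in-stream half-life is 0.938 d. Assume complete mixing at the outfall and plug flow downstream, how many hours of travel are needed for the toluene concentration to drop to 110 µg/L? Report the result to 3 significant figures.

After mixing, C = (172.0·0.02400 + 38.00·926.0) / 210.0 = 35190/210.0 = 167.6 µg/L.
Half-life 0.938 d → k = ln 2 / 0.938 = 0.7390 d⁻¹.
167.6·exp(−k·t) = 110 → t = ln(167.6/110)/k = 49220 s = 13.67 h.

13.7 h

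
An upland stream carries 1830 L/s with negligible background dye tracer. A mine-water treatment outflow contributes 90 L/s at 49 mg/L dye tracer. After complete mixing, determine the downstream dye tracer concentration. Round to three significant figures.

2.30 mg/L

Mixed concentration C = ΣQC/ΣQ = (1830·0 + 90.00·49.00) / 1920 = 4410/1920 = 2.297 mg/L.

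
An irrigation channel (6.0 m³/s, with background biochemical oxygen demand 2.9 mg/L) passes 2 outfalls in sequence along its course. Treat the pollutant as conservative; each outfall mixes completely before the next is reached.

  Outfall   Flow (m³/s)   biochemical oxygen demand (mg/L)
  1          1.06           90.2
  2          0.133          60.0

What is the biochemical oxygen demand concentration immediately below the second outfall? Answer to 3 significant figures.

16.8 mg/L

After outfall 1: Q = 6.000 + 1.060 = 7.060 m³/s; C = (6.000·2.900 + 1.060·90.20)/7.060 = 16.01 mg/L.
After outfall 2: Q = 7.060 + 0.1330 = 7.193 m³/s; C = (7.060·16.01 + 0.1330·60.00)/7.193 = 16.82 mg/L.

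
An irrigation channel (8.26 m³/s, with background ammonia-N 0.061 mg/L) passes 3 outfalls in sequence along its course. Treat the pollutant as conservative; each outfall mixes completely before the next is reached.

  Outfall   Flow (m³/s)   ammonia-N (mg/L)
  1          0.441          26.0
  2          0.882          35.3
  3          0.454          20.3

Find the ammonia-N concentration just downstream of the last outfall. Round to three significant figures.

After outfall 1: Q = 8.260 + 0.4410 = 8.701 m³/s; C = (8.260·0.06100 + 0.4410·26.00)/8.701 = 1.376 mg/L.
After outfall 2: Q = 8.701 + 0.8820 = 9.583 m³/s; C = (8.701·1.376 + 0.8820·35.30)/9.583 = 4.498 mg/L.
After outfall 3: Q = 9.583 + 0.4540 = 10.04 m³/s; C = (9.583·4.498 + 0.4540·20.30)/10.04 = 5.213 mg/L.

5.21 mg/L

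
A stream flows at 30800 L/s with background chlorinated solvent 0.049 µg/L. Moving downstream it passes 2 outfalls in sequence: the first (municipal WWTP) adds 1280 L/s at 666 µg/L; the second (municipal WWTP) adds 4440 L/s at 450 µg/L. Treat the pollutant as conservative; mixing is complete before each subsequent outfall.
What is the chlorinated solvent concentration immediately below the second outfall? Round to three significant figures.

After outfall 1: Q = 30800 + 1280 = 32080 L/s; C = (30800·0.04900 + 1280·666.0)/32080 = 26.62 µg/L.
After outfall 2: Q = 32080 + 4440 = 36520 L/s; C = (32080·26.62 + 4440·450.0)/36520 = 78.09 µg/L.

78.1 µg/L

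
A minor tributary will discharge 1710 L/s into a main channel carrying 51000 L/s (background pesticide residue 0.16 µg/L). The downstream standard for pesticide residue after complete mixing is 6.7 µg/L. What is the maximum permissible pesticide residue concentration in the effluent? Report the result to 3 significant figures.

At the limit, (Qr·Cr + Qe·Cₑ)/(Qr + Qe) = 6.7:
Cₑ = (52710·6.7 − 51000·0.1600) / 1710 = 201.8 µg/L.

202 µg/L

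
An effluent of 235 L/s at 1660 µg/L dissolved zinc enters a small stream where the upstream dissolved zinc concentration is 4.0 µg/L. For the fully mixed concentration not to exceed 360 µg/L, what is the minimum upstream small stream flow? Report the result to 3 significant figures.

858 L/s

Set C_mix = 360: (Q·4.000 + 235.0·1660) / (Q + 235.0) = 360
→ Q = 235.0·(1660 − 360)/(360 − 4.000) = 858.1 L/s.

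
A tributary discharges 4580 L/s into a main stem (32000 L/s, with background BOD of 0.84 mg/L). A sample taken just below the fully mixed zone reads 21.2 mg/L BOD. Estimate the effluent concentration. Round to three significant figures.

Mass balance: 32000·0.8400 + 4580·Cₑ = 36580·21.20
→ Cₑ = (36580·21.20 − 32000·0.8400) / 4580 = 163.5 mg/L.

163 mg/L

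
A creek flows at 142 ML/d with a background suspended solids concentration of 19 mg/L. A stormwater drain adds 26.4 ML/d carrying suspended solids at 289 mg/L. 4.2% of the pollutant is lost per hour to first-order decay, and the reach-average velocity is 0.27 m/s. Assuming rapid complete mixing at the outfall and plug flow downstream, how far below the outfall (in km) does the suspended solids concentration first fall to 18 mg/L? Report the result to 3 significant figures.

27.8 km

Mixed concentration C = ΣQC/ΣQ = (142.0·19.00 + 26.40·289.0) / 168.4 = 10330/168.4 = 61.33 mg/L.
4.2%/h lost → k = −ln(1 − 0.042) = 0.04291 h⁻¹.
Set 61.33·exp(−k·t) = 18 → t = ln(61.33/18)/k = 102900 s = 28.57 h.
Distance = v·t = 0.27·102900 = 27770 m = 27.77 km.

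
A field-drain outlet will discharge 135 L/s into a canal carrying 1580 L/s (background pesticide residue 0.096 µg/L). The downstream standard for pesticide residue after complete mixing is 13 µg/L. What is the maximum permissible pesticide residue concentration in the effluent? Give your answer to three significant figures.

At the limit, (Qr·Cr + Qe·Cₑ)/(Qr + Qe) = 13:
Cₑ = (1715·13 − 1580·0.09600) / 135.0 = 164.0 µg/L.

164 µg/L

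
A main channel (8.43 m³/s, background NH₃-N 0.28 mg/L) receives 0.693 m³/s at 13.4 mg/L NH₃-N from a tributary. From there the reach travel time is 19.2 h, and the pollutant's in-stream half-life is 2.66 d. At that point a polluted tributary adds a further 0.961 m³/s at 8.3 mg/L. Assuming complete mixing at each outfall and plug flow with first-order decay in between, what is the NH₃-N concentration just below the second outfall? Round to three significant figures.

Mass balance: C = (8.430·0.2800 + 0.6930·13.40) / 9.123 = 11.65/9.123 = 1.277 mg/L; combined flow 9.123 m³/s.
Half-life 2.66 d → k = ln 2 / 2.66 = 0.2606 d⁻¹.
Applying C = C₀e^(−kt): 1.277 × 0.8118 = 1.036 mg/L.
Second outfall: C = (9.123·1.036 + 0.9610·8.300)/10.08 = 1.729 mg/L.

1.73 mg/L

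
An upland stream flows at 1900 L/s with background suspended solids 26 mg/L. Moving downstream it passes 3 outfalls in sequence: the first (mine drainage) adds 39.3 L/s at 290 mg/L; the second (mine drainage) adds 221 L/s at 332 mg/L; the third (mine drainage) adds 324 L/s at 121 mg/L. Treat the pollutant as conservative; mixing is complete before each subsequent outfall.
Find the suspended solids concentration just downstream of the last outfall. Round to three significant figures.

69.8 mg/L

After outfall 1: Q = 1900 + 39.30 = 1939 L/s; C = (1900·26.00 + 39.30·290.0)/1939 = 31.35 mg/L.
After outfall 2: Q = 1939 + 221.0 = 2160 L/s; C = (1939·31.35 + 221.0·332.0)/2160 = 62.11 mg/L.
After outfall 3: Q = 2160 + 324.0 = 2484 L/s; C = (2160·62.11 + 324.0·121.0)/2484 = 69.79 mg/L.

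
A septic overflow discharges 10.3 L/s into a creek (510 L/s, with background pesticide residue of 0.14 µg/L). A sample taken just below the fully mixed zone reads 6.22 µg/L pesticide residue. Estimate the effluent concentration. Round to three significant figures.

307 µg/L

Mass balance: 510.0·0.1400 + 10.30·Cₑ = 520.3·6.220
→ Cₑ = (520.3·6.220 − 510.0·0.1400) / 10.30 = 307.3 µg/L.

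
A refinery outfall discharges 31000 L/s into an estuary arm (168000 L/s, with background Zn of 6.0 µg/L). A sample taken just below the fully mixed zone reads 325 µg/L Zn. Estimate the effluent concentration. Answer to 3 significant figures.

Mass balance: 168000·6.000 + 31000·Cₑ = 199000·325.0
→ Cₑ = (199000·325.0 − 168000·6.000) / 31000 = 2054 µg/L.

2050 µg/L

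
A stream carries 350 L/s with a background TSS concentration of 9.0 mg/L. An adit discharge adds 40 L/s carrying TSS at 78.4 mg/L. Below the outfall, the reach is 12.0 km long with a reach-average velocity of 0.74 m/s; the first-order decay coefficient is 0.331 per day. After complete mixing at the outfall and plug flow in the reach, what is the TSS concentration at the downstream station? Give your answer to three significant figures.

15.1 mg/L

Mixed concentration C = ΣQC/ΣQ = (350.0·9.000 + 40.00·78.40) / 390.0 = 6286/390.0 = 16.12 mg/L.
Travel time t = 12.0·1000 / 0.74 = 16220 s = 4.505 h.
Applying C = C₀e^(−kt): 16.12 × 0.9398 = 15.15 mg/L.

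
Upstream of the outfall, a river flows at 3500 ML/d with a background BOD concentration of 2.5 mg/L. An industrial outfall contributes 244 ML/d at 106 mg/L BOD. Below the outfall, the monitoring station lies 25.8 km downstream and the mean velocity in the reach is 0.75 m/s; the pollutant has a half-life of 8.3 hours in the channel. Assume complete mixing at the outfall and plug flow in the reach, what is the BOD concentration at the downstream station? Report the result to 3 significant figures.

Conservation of mass: C = (3500·2.500 + 244.0·106.0) / 3744 = 34610/3744 = 9.245 mg/L.
Travel time t = 25.8·1000 / 0.75 = 34400 s = 9.556 h.
Half-life 8.3 h → k = ln 2 / 8.3 = 0.08351 h⁻¹ = 2.004 d⁻¹.
After decay, C = 9.245 × e^(−kt) = 9.245 × 0.4502 = 4.162 mg/L.

4.16 mg/L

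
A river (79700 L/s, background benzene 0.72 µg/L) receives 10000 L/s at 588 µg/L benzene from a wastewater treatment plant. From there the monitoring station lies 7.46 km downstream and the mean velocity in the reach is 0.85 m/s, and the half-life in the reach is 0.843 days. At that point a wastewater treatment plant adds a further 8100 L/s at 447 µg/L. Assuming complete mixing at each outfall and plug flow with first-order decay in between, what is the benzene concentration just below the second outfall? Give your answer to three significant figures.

92.9 µg/L

Mixed concentration C = ΣQC/ΣQ = (79700·0.7200 + 10000·588.0) / 89700 = 5937000/89700 = 66.19 µg/L; combined flow 89700 L/s.
Travel time t = 7.46·1000 / 0.85 = 8776 s = 2.438 h.
Half-life 0.843 d → k = ln 2 / 0.843 = 0.8222 d⁻¹.
Decay over the reach: 66.19·exp(−kt) = 66.19·0.9199 = 60.89 µg/L.
Second outfall: C = (89700·60.89 + 8100·447.0)/97800 = 92.87 µg/L.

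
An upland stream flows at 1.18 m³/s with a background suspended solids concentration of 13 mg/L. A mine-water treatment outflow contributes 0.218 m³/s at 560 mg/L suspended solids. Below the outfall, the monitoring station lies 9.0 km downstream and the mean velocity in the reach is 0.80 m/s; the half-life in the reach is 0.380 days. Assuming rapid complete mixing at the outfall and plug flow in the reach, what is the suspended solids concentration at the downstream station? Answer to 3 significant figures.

77.5 mg/L

Mixed concentration C = ΣQC/ΣQ = (1.180·13.00 + 0.2180·560.0) / 1.398 = 137.4/1.398 = 98.30 mg/L.
Travel time t = 9.0·1000 / 0.80 = 11250 s = 3.125 h.
Half-life 0.380 d → k = ln 2 / 0.380 = 1.824 d⁻¹.
Applying C = C₀e^(−kt): 98.30 × 0.7886 = 77.52 mg/L.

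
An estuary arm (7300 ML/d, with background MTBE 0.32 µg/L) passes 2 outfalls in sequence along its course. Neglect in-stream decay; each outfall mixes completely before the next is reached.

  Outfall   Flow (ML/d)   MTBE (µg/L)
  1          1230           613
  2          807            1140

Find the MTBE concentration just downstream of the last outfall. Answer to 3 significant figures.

180 µg/L

Below outfall 1: Q → 8530 ML/d, C = (7300·0.3200 + 1230·613.0)/8530 = 88.67 µg/L.
Below outfall 2: Q → 9337 ML/d, C = (8530·88.67 + 807.0·1140)/9337 = 179.5 µg/L.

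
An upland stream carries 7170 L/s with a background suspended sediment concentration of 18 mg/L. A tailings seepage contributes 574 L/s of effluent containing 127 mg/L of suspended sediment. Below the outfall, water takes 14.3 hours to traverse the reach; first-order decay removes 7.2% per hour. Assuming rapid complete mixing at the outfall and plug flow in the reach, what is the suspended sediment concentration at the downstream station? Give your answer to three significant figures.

8.96 mg/L

Mass balance: C = (7170·18.00 + 574.0·127.0) / 7744 = 202000/7744 = 26.08 mg/L.
7.2%/h lost → k = −ln(1 − 0.072) = 0.07472 h⁻¹.
After decay, C = 26.08 × e^(−kt) = 26.08 × 0.3435 = 8.958 mg/L.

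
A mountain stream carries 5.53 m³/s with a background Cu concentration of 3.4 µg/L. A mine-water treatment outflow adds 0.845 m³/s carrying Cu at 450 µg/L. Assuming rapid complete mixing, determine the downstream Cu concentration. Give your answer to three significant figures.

Conservation of mass: C = (5.530·3.400 + 0.8450·450.0) / 6.375 = 399.1/6.375 = 62.60 µg/L.

62.6 µg/L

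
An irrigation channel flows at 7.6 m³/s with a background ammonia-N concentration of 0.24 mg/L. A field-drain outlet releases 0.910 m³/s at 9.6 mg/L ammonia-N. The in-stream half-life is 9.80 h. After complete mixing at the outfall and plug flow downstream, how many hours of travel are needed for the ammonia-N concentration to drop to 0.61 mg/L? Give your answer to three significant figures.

10.0 h

Mass balance: C = (7.600·0.2400 + 0.9100·9.600) / 8.510 = 10.56/8.510 = 1.241 mg/L.
Half-life 9.80 h → k = ln 2 / 9.80 = 0.07073 h⁻¹ = 1.698 d⁻¹.
1.241·exp(−k·t) = 0.61 → t = ln(1.241/0.61)/k = 36140 s = 10.04 h.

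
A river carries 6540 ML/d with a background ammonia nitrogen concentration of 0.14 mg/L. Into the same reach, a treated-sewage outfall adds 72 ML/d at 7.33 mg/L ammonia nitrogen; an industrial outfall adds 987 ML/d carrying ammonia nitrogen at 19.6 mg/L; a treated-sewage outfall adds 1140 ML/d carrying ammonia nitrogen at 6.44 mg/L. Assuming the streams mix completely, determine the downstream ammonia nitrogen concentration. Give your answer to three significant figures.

After mixing, C = (6540·0.1400 + 72.00·7.330 + 987.0·19.60 + 1140·6.440) / 8739 = 28130/8739 = 3.219 mg/L.

3.22 mg/L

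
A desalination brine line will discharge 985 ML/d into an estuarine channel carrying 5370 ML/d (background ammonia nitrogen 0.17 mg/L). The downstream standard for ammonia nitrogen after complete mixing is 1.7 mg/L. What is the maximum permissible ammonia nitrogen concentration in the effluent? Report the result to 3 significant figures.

At the limit, (Qr·Cr + Qe·Cₑ)/(Qr + Qe) = 1.7:
Cₑ = (6355·1.7 − 5370·0.1700) / 985.0 = 10.04 mg/L.

10.0 mg/L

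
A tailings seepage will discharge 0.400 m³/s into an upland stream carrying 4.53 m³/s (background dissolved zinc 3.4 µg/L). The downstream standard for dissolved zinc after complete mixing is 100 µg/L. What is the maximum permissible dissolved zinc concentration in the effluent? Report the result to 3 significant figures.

1190 µg/L

At the limit, (Qr·Cr + Qe·Cₑ)/(Qr + Qe) = 100:
Cₑ = (4.930·100 − 4.530·3.400) / 0.4000 = 1194 µg/L.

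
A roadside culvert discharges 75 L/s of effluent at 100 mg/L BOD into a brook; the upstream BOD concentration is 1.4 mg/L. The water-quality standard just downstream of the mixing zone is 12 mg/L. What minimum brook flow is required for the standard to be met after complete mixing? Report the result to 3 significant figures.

Set C_mix = 12: (Q·1.400 + 75.00·100.0) / (Q + 75.00) = 12
→ Q = 75.00·(100.0 − 12)/(12 − 1.400) = 622.6 L/s.

623 L/s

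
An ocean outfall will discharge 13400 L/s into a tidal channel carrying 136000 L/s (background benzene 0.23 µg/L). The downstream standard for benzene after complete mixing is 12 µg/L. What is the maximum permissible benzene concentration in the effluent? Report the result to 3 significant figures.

131 µg/L

At the limit, (Qr·Cr + Qe·Cₑ)/(Qr + Qe) = 12:
Cₑ = (149400·12 − 136000·0.2300) / 13400 = 131.5 µg/L.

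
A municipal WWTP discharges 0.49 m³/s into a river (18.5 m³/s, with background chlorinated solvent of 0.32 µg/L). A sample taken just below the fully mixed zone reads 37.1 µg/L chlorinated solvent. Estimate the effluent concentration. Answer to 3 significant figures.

Mass balance: 18.50·0.3200 + 0.4900·Cₑ = 18.99·37.10
→ Cₑ = (18.99·37.10 − 18.50·0.3200) / 0.4900 = 1426 µg/L.

1430 µg/L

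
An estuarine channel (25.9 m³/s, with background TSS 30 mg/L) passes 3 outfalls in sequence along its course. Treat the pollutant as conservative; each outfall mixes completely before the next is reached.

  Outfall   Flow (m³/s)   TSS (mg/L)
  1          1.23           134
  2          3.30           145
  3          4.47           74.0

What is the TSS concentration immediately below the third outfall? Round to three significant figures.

Outfall 1: combined Q = 27.13 m³/s; C = (25.90·30.00 + 1.230·134.0)/27.13 = 34.72 mg/L.
Outfall 2: combined Q = 30.43 m³/s; C = (27.13·34.72 + 3.300·145.0)/30.43 = 46.67 mg/L.
Outfall 3: combined Q = 34.90 m³/s; C = (30.43·46.67 + 4.470·74.00)/34.90 = 50.17 mg/L.

50.2 mg/L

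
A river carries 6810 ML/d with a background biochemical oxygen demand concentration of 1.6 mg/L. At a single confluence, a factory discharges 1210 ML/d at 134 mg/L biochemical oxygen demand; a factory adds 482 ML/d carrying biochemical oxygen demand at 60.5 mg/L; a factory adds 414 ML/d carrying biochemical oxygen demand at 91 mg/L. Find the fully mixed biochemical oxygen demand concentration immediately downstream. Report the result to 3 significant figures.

Mixed concentration C = ΣQC/ΣQ = (6810·1.600 + 1210·134.0 + 482.0·60.50 + 414.0·91.00) / 8916 = 239900/8916 = 26.90 mg/L.

26.9 mg/L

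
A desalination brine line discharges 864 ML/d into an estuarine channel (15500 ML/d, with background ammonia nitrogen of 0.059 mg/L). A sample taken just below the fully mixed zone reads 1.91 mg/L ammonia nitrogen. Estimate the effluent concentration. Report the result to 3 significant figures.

35.1 mg/L

Mass balance: 15500·0.05900 + 864.0·Cₑ = 16360·1.910
→ Cₑ = (16360·1.910 − 15500·0.05900) / 864.0 = 35.12 mg/L.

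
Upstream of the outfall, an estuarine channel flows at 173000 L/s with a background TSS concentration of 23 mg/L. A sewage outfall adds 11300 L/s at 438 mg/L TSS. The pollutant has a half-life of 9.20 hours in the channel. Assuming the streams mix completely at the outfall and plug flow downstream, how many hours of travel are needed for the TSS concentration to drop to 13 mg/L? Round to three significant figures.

17.5 h

Mixed concentration C = ΣQC/ΣQ = (173000·23.00 + 11300·438.0) / 184300 = 8928000/184300 = 48.44 mg/L.
Half-life 9.20 h → k = ln 2 / 9.20 = 0.07534 h⁻¹ = 1.808 d⁻¹.
48.44·exp(−k·t) = 13 → t = ln(48.44/13)/k = 62860 s = 17.46 h.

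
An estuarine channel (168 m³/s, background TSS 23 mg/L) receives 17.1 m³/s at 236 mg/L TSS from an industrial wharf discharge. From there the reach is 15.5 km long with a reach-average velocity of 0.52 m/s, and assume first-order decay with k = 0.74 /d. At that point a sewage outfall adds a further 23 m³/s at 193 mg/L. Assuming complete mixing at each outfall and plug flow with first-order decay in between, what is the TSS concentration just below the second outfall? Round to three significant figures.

50.7 mg/L

Mass balance: C = (168.0·23.00 + 17.10·236.0) / 185.1 = 7900/185.1 = 42.68 mg/L; combined flow 185.1 m³/s.
Travel time t = 15.5·1000 / 0.52 = 29810 s = 8.280 h.
Decay over the reach: 42.68·exp(−kt) = 42.68·0.7747 = 33.06 mg/L.
At the second outfall, C = (185.1·33.06 + 23.00·193.0) / (185.1 + 23.00) = 50.74 mg/L.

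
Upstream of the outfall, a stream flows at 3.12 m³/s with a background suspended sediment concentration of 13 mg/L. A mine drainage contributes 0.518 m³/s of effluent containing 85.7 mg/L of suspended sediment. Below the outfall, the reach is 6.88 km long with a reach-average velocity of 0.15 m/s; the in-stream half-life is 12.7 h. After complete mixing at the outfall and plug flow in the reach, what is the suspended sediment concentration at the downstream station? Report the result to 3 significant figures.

11.6 mg/L

After mixing, C = (3.120·13.00 + 0.5180·85.70) / 3.638 = 84.95/3.638 = 23.35 mg/L.
Travel time t = 6.88·1000 / 0.15 = 45870 s = 12.74 h.
Half-life 12.7 h → k = ln 2 / 12.7 = 0.05458 h⁻¹ = 1.310 d⁻¹.
Decay over the reach: 23.35·exp(−kt) = 23.35·0.4989 = 11.65 mg/L.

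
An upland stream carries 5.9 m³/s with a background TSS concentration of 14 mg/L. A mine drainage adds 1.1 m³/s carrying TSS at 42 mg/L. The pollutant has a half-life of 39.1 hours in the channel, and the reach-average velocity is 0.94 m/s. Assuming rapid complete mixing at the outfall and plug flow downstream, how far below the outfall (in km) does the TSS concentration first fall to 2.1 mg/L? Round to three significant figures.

414 km

After mixing, C = (5.900·14.00 + 1.100·42.00) / 7.000 = 128.8/7.000 = 18.40 mg/L.
Half-life 39.1 h → k = ln 2 / 39.1 = 0.01773 h⁻¹ = 0.4255 d⁻¹.
Set 18.40·exp(−k·t) = 2.1 → t = ln(18.40/2.1)/k = 440800 s = 122.4 h.
Distance = v·t = 0.94·440800 = 414300 m = 414.3 km.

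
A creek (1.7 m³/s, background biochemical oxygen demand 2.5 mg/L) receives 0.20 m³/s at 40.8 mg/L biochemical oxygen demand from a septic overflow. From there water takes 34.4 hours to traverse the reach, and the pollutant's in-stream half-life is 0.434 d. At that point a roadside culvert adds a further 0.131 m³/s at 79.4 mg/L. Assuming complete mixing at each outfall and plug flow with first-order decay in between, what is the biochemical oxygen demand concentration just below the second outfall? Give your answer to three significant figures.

Flow-weighted average: C = (1.700·2.500 + 0.2000·40.80) / 1.900 = 12.41/1.900 = 6.532 mg/L; combined flow 1.900 m³/s.
Half-life 0.434 d → k = ln 2 / 0.434 = 1.597 d⁻¹.
Decay over the reach: 6.532·exp(−kt) = 6.532·0.1013 = 0.6620 mg/L.
Second outfall: C = (1.900·0.6620 + 0.1310·79.40)/2.031 = 5.741 mg/L.

5.74 mg/L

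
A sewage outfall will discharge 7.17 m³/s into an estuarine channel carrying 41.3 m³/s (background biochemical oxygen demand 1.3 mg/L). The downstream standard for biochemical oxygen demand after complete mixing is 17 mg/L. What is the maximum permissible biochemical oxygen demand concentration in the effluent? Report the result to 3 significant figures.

107 mg/L

At the limit, (Qr·Cr + Qe·Cₑ)/(Qr + Qe) = 17:
Cₑ = (48.47·17 − 41.30·1.300) / 7.170 = 107.4 mg/L.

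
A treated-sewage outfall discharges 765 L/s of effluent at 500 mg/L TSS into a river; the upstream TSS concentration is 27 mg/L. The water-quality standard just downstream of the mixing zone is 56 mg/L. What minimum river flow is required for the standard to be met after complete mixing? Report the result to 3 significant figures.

Set C_mix = 56: (Q·27.00 + 765.0·500.0) / (Q + 765.0) = 56
→ Q = 765.0·(500.0 − 56)/(56 − 27.00) = 11710 L/s.

11700 L/s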